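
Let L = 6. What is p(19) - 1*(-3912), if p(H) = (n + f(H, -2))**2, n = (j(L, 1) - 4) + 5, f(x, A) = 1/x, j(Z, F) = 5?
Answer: 1425457/361 ≈ 3948.6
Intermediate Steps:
n = 6 (n = (5 - 4) + 5 = 1 + 5 = 6)
p(H) = (6 + 1/H)**2
p(19) - 1*(-3912) = (1 + 6*19)**2/19**2 - 1*(-3912) = (1 + 114)**2/361 + 3912 = (1/361)*115**2 + 3912 = (1/361)*13225 + 3912 = 13225/361 + 3912 = 1425457/361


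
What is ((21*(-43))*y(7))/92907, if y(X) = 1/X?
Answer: -43/30969 ≈ -0.0013885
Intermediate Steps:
((21*(-43))*y(7))/92907 = ((21*(-43))/7)/92907 = -903*⅐*(1/92907) = -129*1/92907 = -43/30969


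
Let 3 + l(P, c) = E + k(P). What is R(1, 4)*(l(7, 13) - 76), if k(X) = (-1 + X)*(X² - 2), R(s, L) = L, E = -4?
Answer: 796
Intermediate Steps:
k(X) = (-1 + X)*(-2 + X²)
l(P, c) = -5 + P³ - P² - 2*P (l(P, c) = -3 + (-4 + (2 + P³ - P² - 2*P)) = -3 + (-2 + P³ - P² - 2*P) = -5 + P³ - P² - 2*P)
R(1, 4)*(l(7, 13) - 76) = 4*((-5 + 7³ - 1*7² - 2*7) - 76) = 4*((-5 + 343 - 1*49 - 14) - 76) = 4*((-5 + 343 - 49 - 14) - 76) = 4*(275 - 76) = 4*199 = 796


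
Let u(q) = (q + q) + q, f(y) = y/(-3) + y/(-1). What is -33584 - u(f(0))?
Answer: -33584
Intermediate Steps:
f(y) = -4*y/3 (f(y) = y*(-1/3) + y*(-1) = -y/3 - y = -4*y/3)
u(q) = 3*q (u(q) = 2*q + q = 3*q)
-33584 - u(f(0)) = -33584 - 3*(-4/3*0) = -33584 - 3*0 = -33584 - 1*0 = -33584 + 0 = -33584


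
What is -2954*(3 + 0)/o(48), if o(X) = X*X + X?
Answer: -211/56 ≈ -3.7679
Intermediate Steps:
o(X) = X + X² (o(X) = X² + X = X + X²)
-2954*(3 + 0)/o(48) = -2954*(3 + 0)/(48*(1 + 48)) = -2954/((48*49)/3) = -2954/(2352*(⅓)) = -2954/784 = -2954*1/784 = -211/56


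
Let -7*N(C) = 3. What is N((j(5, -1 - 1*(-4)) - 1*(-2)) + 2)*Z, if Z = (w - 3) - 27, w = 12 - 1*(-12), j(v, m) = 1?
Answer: 18/7 ≈ 2.5714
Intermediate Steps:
w = 24 (w = 12 + 12 = 24)
N(C) = -3/7 (N(C) = -⅐*3 = -3/7)
Z = -6 (Z = (24 - 3) - 27 = 21 - 27 = -6)
N((j(5, -1 - 1*(-4)) - 1*(-2)) + 2)*Z = -3/7*(-6) = 18/7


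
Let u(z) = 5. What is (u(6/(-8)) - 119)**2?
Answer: 12996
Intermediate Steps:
(u(6/(-8)) - 119)**2 = (5 - 119)**2 = (-114)**2 = 12996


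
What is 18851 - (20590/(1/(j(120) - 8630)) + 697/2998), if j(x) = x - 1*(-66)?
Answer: 521294670681/2998 ≈ 1.7388e+8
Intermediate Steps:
j(x) = 66 + x (j(x) = x + 66 = 66 + x)
18851 - (20590/(1/(j(120) - 8630)) + 697/2998) = 18851 - (20590/(1/((66 + 120) - 8630)) + 697/2998) = 18851 - (20590/(1/(186 - 8630)) + 697*(1/2998)) = 18851 - (20590/(1/(-8444)) + 697/2998) = 18851 - (20590/(-1/8444) + 697/2998) = 18851 - (20590*(-8444) + 697/2998) = 18851 - (-173861960 + 697/2998) = 18851 - 1*(-521238155383/2998) = 18851 + 521238155383/2998 = 521294670681/2998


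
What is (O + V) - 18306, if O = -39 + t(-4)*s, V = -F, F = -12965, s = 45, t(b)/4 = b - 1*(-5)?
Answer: -5200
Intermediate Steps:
t(b) = 20 + 4*b (t(b) = 4*(b - 1*(-5)) = 4*(b + 5) = 4*(5 + b) = 20 + 4*b)
V = 12965 (V = -1*(-12965) = 12965)
O = 141 (O = -39 + (20 + 4*(-4))*45 = -39 + (20 - 16)*45 = -39 + 4*45 = -39 + 180 = 141)
(O + V) - 18306 = (141 + 12965) - 18306 = 13106 - 18306 = -5200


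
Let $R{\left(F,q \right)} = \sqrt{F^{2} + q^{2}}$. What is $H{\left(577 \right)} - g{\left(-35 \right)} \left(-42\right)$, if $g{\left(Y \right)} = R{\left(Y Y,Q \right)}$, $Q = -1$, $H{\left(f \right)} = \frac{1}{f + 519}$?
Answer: $\frac{1}{1096} + 42 \sqrt{1500626} \approx 51450.0$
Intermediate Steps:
$H{\left(f \right)} = \frac{1}{519 + f}$
$g{\left(Y \right)} = \sqrt{1 + Y^{4}}$ ($g{\left(Y \right)} = \sqrt{\left(Y Y\right)^{2} + \left(-1\right)^{2}} = \sqrt{\left(Y^{2}\right)^{2} + 1} = \sqrt{Y^{4} + 1} = \sqrt{1 + Y^{4}}$)
$H{\left(577 \right)} - g{\left(-35 \right)} \left(-42\right) = \frac{1}{519 + 577} - \sqrt{1 + \left(-35\right)^{4}} \left(-42\right) = \frac{1}{1096} - \sqrt{1 + 1500625} \left(-42\right) = \frac{1}{1096} - \sqrt{1500626} \left(-42\right) = \frac{1}{1096} - - 42 \sqrt{1500626} = \frac{1}{1096} + 42 \sqrt{1500626}$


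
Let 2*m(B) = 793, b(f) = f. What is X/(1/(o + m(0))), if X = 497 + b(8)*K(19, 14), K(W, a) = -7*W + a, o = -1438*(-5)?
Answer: -6903715/2 ≈ -3.4519e+6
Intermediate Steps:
o = 7190
m(B) = 793/2 (m(B) = (½)*793 = 793/2)
K(W, a) = a - 7*W
X = -455 (X = 497 + 8*(14 - 7*19) = 497 + 8*(14 - 133) = 497 + 8*(-119) = 497 - 952 = -455)
X/(1/(o + m(0))) = -455/(1/(7190 + 793/2)) = -455/(1/(15173/2)) = -455/2/15173 = -455*15173/2 = -6903715/2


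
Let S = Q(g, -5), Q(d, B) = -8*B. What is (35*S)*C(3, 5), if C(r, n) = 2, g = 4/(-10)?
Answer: 2800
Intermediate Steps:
g = -⅖ (g = 4*(-⅒) = -⅖ ≈ -0.40000)
S = 40 (S = -8*(-5) = 40)
(35*S)*C(3, 5) = (35*40)*2 = 1400*2 = 2800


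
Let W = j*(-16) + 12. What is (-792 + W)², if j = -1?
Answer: 583696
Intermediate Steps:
W = 28 (W = -1*(-16) + 12 = 16 + 12 = 28)
(-792 + W)² = (-792 + 28)² = (-764)² = 583696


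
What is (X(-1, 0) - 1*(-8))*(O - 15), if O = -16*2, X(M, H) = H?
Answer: -376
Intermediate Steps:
O = -32
(X(-1, 0) - 1*(-8))*(O - 15) = (0 - 1*(-8))*(-32 - 15) = (0 + 8)*(-47) = 8*(-47) = -376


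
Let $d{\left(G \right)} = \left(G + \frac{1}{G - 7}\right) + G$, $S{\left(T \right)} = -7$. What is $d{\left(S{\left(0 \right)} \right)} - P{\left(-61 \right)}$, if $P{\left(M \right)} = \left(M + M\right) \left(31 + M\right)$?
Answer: $- \frac{51437}{14} \approx -3674.1$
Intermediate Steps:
$d{\left(G \right)} = \frac{1}{-7 + G} + 2 G$ ($d{\left(G \right)} = \left(G + \frac{1}{-7 + G}\right) + G = \frac{1}{-7 + G} + 2 G$)
$P{\left(M \right)} = 2 M \left(31 + M\right)$
$d{\left(S{\left(0 \right)} \right)} - P{\left(-61 \right)} = \frac{1 - -98 + 2 \left(-7\right)^{2}}{-7 - 7} - 2 \left(-61\right) \left(31 - 61\right) = \frac{1 + 98 + 2 \cdot 49}{-14} - 2 \left(-61\right) \left(-30\right) = - \frac{1 + 98 + 98}{14} - 3660 = \left(- \frac{1}{14}\right) 197 - 3660 = - \frac{197}{14} - 3660 = - \frac{51437}{14}$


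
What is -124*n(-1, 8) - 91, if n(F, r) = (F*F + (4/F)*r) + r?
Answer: 2761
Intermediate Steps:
n(F, r) = r + F² + 4*r/F (n(F, r) = (F² + 4*r/F) + r = r + F² + 4*r/F)
-124*n(-1, 8) - 91 = -124*(8 + (-1)² + 4*8/(-1)) - 91 = -124*(8 + 1 + 4*8*(-1)) - 91 = -124*(8 + 1 - 32) - 91 = -124*(-23) - 91 = 2852 - 91 = 2761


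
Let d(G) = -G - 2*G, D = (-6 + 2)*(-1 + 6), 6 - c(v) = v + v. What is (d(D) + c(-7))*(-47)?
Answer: -3760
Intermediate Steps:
c(v) = 6 - 2*v (c(v) = 6 - (v + v) = 6 - 2*v)
D = -20 (D = -4*5 = -20)
d(G) = -3*G
(d(D) + c(-7))*(-47) = (-3*(-20) + (6 - 2*(-7)))*(-47) = (60 + (6 + 14))*(-47) = (60 + 20)*(-47) = 80*(-47) = -3760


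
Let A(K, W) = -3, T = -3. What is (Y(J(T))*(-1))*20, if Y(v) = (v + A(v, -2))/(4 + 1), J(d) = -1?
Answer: 16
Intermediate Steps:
Y(v) = -⅗ + v/5 (Y(v) = (v - 3)/(4 + 1) = (-3 + v)/5 = (-3 + v)*(⅕) = -⅗ + v/5)
(Y(J(T))*(-1))*20 = ((-⅗ + (⅕)*(-1))*(-1))*20 = ((-⅗ - ⅕)*(-1))*20 = -⅘*(-1)*20 = (⅘)*20 = 16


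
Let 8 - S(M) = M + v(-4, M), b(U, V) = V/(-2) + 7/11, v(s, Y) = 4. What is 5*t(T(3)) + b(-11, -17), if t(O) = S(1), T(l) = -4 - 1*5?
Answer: 531/22 ≈ 24.136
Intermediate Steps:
T(l) = -9 (T(l) = -4 - 5 = -9)
b(U, V) = 7/11 - V/2 (b(U, V) = V*(-1/2) + 7*(1/11) = -V/2 + 7/11 = 7/11 - V/2)
S(M) = 4 - M (S(M) = 8 - (M + 4) = 8 - (4 + M) = 8 + (-4 - M) = 4 - M)
t(O) = 3 (t(O) = 4 - 1*1 = 4 - 1 = 3)
5*t(T(3)) + b(-11, -17) = 5*3 + (7/11 - 1/2*(-17)) = 15 + (7/11 + 17/2) = 15 + 201/22 = 531/22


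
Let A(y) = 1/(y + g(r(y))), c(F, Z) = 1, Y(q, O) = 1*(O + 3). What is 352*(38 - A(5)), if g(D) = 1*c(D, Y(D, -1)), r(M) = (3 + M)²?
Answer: 39952/3 ≈ 13317.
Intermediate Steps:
Y(q, O) = 3 + O (Y(q, O) = 1*(3 + O) = 3 + O)
g(D) = 1 (g(D) = 1*1 = 1)
A(y) = 1/(1 + y) (A(y) = 1/(y + 1) = 1/(1 + y))
352*(38 - A(5)) = 352*(38 - 1/(1 + 5)) = 352*(38 - 1/6) = 352*(38 - 1*⅙) = 352*(38 - ⅙) = 352*(227/6) = 39952/3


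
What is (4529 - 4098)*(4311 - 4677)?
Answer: -157746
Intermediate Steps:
(4529 - 4098)*(4311 - 4677) = 431*(-366) = -157746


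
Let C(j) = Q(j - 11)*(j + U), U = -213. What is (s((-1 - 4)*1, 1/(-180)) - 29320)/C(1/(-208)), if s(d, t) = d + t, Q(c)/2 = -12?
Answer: -68620513/11962350 ≈ -5.7364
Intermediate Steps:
Q(c) = -24 (Q(c) = 2*(-12) = -24)
C(j) = 5112 - 24*j (C(j) = -24*(j - 213) = -24*(-213 + j) = 5112 - 24*j)
(s((-1 - 4)*1, 1/(-180)) - 29320)/C(1/(-208)) = (((-1 - 4)*1 + 1/(-180)) - 29320)/(5112 - 24/(-208)) = ((-5*1 - 1/180) - 29320)/(5112 - 24*(-1/208)) = ((-5 - 1/180) - 29320)/(5112 + 3/26) = (-901/180 - 29320)/(132915/26) = -5278501/180*26/132915 = -68620513/11962350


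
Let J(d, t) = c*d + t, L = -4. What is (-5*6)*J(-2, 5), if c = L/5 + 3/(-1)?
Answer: -378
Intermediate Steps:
c = -19/5 (c = -4/5 + 3/(-1) = -4*⅕ + 3*(-1) = -⅘ - 3 = -19/5 ≈ -3.8000)
J(d, t) = t - 19*d/5 (J(d, t) = -19*d/5 + t = t - 19*d/5)
(-5*6)*J(-2, 5) = (-5*6)*(5 - 19/5*(-2)) = -30*(5 + 38/5) = -30*63/5 = -378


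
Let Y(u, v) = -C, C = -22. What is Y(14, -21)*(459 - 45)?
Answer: 9108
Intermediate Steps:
Y(u, v) = 22 (Y(u, v) = -1*(-22) = 22)
Y(14, -21)*(459 - 45) = 22*(459 - 45) = 22*414 = 9108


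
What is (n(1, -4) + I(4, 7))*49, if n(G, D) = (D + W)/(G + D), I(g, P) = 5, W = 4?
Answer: 245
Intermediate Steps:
n(G, D) = (4 + D)/(D + G) (n(G, D) = (D + 4)/(G + D) = (4 + D)/(D + G))
(n(1, -4) + I(4, 7))*49 = ((4 - 4)/(-4 + 1) + 5)*49 = (0/(-3) + 5)*49 = (-⅓*0 + 5)*49 = (0 + 5)*49 = 5*49 = 245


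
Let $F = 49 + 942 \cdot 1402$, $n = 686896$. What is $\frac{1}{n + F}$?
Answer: $\frac{1}{2007629} \approx 4.981 \cdot 10^{-7}$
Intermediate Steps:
$F = 1320733$ ($F = 49 + 1320684 = 1320733$)
$\frac{1}{n + F} = \frac{1}{686896 + 1320733} = \frac{1}{2007629}$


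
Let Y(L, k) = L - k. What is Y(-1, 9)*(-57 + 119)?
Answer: -620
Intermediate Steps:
Y(-1, 9)*(-57 + 119) = (-1 - 1*9)*(-57 + 119) = (-1 - 9)*62 = -10*62 = -620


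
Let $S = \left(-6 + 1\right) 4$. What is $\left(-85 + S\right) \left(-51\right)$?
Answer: $5355$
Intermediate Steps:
$S = -20$ ($S = \left(-5\right) 4 = -20$)
$\left(-85 + S\right) \left(-51\right) = \left(-85 - 20\right) \left(-51\right) = \left(-105\right) \left(-51\right) = 5355$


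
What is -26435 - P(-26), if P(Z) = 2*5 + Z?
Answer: -26419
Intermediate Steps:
P(Z) = 10 + Z
-26435 - P(-26) = -26435 - (10 - 26) = -26435 - 1*(-16) = -26435 + 16 = -26419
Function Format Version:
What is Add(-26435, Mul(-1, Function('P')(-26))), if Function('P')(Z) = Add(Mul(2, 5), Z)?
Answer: -26419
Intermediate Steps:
Function('P')(Z) = Add(10, Z)
Add(-26435, Mul(-1, Function('P')(-26))) = Add(-26435, Mul(-1, Add(10, -26))) = Add(-26435, Mul(-1, -16)) = Add(-26435, 16) = -26419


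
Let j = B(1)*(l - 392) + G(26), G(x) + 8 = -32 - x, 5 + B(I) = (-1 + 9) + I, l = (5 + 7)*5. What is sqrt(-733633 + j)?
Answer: I*sqrt(735027) ≈ 857.34*I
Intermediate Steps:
l = 60 (l = 12*5 = 60)
B(I) = 3 + I (B(I) = -5 + ((-1 + 9) + I) = -5 + (8 + I) = 3 + I)
G(x) = -40 - x (G(x) = -8 + (-32 - x) = -40 - x)
j = -1394 (j = (3 + 1)*(60 - 392) + (-40 - 1*26) = 4*(-332) + (-40 - 26) = -1328 - 66 = -1394)
sqrt(-733633 + j) = sqrt(-733633 - 1394) = sqrt(-735027) = I*sqrt(735027)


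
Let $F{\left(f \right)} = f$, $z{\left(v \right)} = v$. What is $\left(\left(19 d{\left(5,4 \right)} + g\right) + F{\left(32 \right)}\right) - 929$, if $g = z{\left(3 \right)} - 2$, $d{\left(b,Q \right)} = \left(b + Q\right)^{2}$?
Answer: $643$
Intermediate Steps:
$d{\left(b,Q \right)} = \left(Q + b\right)^{2}$
$g = 1$ ($g = 3 - 2 = 1$)
$\left(\left(19 d{\left(5,4 \right)} + g\right) + F{\left(32 \right)}\right) - 929 = \left(\left(19 \left(4 + 5\right)^{2} + 1\right) + 32\right) - 929 = \left(\left(19 \cdot 9^{2} + 1\right) + 32\right) - 929 = \left(\left(19 \cdot 81 + 1\right) + 32\right) - 929 = \left(\left(1539 + 1\right) + 32\right) - 929 = \left(1540 + 32\right) - 929 = 1572 - 929 = 643$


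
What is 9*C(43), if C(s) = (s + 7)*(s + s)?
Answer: 38700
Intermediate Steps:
C(s) = 2*s*(7 + s) (C(s) = (7 + s)*(2*s) = 2*s*(7 + s))
9*C(43) = 9*(2*43*(7 + 43)) = 9*(2*43*50) = 9*4300 = 38700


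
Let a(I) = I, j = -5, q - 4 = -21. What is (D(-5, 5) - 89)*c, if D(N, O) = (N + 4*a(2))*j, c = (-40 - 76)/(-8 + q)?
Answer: -12064/25 ≈ -482.56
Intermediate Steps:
q = -17 (q = 4 - 21 = -17)
c = 116/25 (c = (-40 - 76)/(-8 - 17) = -116/(-25) = -116*(-1/25) = 116/25 ≈ 4.6400)
D(N, O) = -40 - 5*N (D(N, O) = (N + 4*2)*(-5) = (N + 8)*(-5) = (8 + N)*(-5) = -40 - 5*N)
(D(-5, 5) - 89)*c = ((-40 - 5*(-5)) - 89)*(116/25) = ((-40 + 25) - 89)*(116/25) = (-15 - 89)*(116/25) = -104*116/25 = -12064/25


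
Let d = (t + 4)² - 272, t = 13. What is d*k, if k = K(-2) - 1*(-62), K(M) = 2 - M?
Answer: 1122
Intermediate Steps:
k = 66 (k = (2 - 1*(-2)) - 1*(-62) = (2 + 2) + 62 = 4 + 62 = 66)
d = 17 (d = (13 + 4)² - 272 = 17² - 272 = 289 - 272 = 17)
d*k = 17*66 = 1122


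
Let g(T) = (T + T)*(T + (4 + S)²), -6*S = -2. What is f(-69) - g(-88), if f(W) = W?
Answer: -110269/9 ≈ -12252.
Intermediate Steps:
S = ⅓ (S = -⅙*(-2) = ⅓ ≈ 0.33333)
g(T) = 2*T*(169/9 + T) (g(T) = (T + T)*(T + (4 + ⅓)²) = (2*T)*(T + (13/3)²) = (2*T)*(T + 169/9) = (2*T)*(169/9 + T) = 2*T*(169/9 + T))
f(-69) - g(-88) = -69 - 2*(-88)*(169 + 9*(-88))/9 = -69 - 2*(-88)*(169 - 792)/9 = -69 - 2*(-88)*(-623)/9 = -69 - 1*109648/9 = -69 - 109648/9 = -110269/9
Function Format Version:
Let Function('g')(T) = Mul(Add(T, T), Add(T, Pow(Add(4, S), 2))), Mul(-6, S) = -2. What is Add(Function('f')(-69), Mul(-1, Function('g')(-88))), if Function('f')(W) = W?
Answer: Rational(-110269, 9) ≈ -12252.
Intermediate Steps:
S = Rational(1, 3) (S = Mul(Rational(-1, 6), -2) = Rational(1, 3) ≈ 0.33333)
Function('g')(T) = Mul(2, T, Add(Rational(169, 9), T)) (Function('g')(T) = Mul(Add(T, T), Add(T, Pow(Add(4, Rational(1, 3)), 2))) = Mul(Mul(2, T), Add(T, Pow(Rational(13, 3), 2))) = Mul(Mul(2, T), Add(T, Rational(169, 9))) = Mul(Mul(2, T), Add(Rational(169, 9), T)) = Mul(2, T, Add(Rational(169, 9), T)))
Add(Function('f')(-69), Mul(-1, Function('g')(-88))) = Add(-69, Mul(-1, Mul(Rational(2, 9), -88, Add(169, Mul(9, -88))))) = Add(-69, Mul(-1, Mul(Rational(2, 9), -88, Add(169, -792)))) = Add(-69, Mul(-1, Mul(Rational(2, 9), -88, -623))) = Add(-69, Mul(-1, Rational(109648, 9))) = Add(-69, Rational(-109648, 9)) = Rational(-110269, 9)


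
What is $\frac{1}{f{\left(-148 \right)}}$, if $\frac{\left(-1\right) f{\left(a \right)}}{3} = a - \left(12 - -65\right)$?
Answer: $\frac{1}{675} \approx 0.0014815$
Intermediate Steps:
$f{\left(a \right)} = 231 - 3 a$ ($f{\left(a \right)} = - 3 \left(a - \left(12 - -65\right)\right) = - 3 \left(a - \left(12 + 65\right)\right) = - 3 \left(a - 77\right) = - 3 \left(-77 + a\right) = 231 - 3 a$)
$\frac{1}{f{\left(-148 \right)}} = \frac{1}{231 - -444} = \frac{1}{231 + 444} = \frac{1}{675}$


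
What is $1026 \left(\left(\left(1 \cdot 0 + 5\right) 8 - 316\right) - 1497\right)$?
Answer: $-1819098$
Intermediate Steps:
$1026 \left(\left(\left(1 \cdot 0 + 5\right) 8 - 316\right) - 1497\right) = 1026 \left(\left(\left(0 + 5\right) 8 - 316\right) - 1497\right) = 1026 \left(\left(5 \cdot 8 - 316\right) - 1497\right) = 1026 \left(\left(40 - 316\right) - 1497\right) = 1026 \left(-276 - 1497\right) = 1026 \left(-1773\right) = -1819098$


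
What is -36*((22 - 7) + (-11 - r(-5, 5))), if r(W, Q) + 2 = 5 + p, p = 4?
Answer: 108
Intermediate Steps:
r(W, Q) = 7 (r(W, Q) = -2 + (5 + 4) = -2 + 9 = 7)
-36*((22 - 7) + (-11 - r(-5, 5))) = -36*((22 - 7) + (-11 - 1*7)) = -36*(15 + (-11 - 7)) = -36*(15 - 18) = -36*(-3) = 108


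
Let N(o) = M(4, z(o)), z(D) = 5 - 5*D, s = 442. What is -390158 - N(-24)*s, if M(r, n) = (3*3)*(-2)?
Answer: -382202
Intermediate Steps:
M(r, n) = -18 (M(r, n) = 9*(-2) = -18)
N(o) = -18
-390158 - N(-24)*s = -390158 - (-18)*442 = -390158 - 1*(-7956) = -390158 + 7956 = -382202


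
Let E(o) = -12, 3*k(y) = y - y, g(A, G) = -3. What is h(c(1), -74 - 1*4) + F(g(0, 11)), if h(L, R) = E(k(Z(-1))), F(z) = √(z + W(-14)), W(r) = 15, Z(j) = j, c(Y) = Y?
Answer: -12 + 2*√3 ≈ -8.5359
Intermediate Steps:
k(y) = 0 (k(y) = (y - y)/3 = (⅓)*0 = 0)
F(z) = √(15 + z) (F(z) = √(z + 15) = √(15 + z))
h(L, R) = -12
h(c(1), -74 - 1*4) + F(g(0, 11)) = -12 + √(15 - 3) = -12 + √12 = -12 + 2*√3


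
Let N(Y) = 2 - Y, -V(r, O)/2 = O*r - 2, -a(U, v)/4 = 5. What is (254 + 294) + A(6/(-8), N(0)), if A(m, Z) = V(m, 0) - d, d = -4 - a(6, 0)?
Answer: 536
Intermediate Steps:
a(U, v) = -20 (a(U, v) = -4*5 = -20)
V(r, O) = 4 - 2*O*r (V(r, O) = -2*(O*r - 2) = -2*(-2 + O*r) = 4 - 2*O*r)
d = 16 (d = -4 - 1*(-20) = -4 + 20 = 16)
A(m, Z) = -12 (A(m, Z) = (4 - 2*0*m) - 1*16 = (4 + 0) - 16 = 4 - 16 = -12)
(254 + 294) + A(6/(-8), N(0)) = (254 + 294) - 12 = 548 - 12 = 536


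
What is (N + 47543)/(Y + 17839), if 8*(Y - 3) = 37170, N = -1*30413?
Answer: 68520/89953 ≈ 0.76173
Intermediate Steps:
N = -30413
Y = 18597/4 (Y = 3 + (⅛)*37170 = 3 + 18585/4 = 18597/4 ≈ 4649.3)
(N + 47543)/(Y + 17839) = (-30413 + 47543)/(18597/4 + 17839) = 17130/(89953/4) = 17130*(4/89953) = 68520/89953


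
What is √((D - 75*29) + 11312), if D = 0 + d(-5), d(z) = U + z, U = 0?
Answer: 2*√2283 ≈ 95.562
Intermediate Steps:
d(z) = z (d(z) = 0 + z = z)
D = -5 (D = 0 - 5 = -5)
√((D - 75*29) + 11312) = √((-5 - 75*29) + 11312) = √((-5 - 2175) + 11312) = √(-2180 + 11312) = √9132 = 2*√2283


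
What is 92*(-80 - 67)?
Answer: -13524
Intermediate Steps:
92*(-80 - 67) = 92*(-147) = -13524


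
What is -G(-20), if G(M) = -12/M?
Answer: -⅗ ≈ -0.60000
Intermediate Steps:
-G(-20) = -(-12)/(-20) = -(-12)*(-1)/20 = -1*⅗ = -⅗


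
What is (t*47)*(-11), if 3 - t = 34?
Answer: 16027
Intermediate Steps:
t = -31 (t = 3 - 1*34 = 3 - 34 = -31)
(t*47)*(-11) = -31*47*(-11) = -1457*(-11) = 16027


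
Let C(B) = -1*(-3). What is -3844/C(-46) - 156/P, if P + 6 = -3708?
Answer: -2379358/1857 ≈ -1281.3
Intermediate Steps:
C(B) = 3
P = -3714 (P = -6 - 3708 = -3714)
-3844/C(-46) - 156/P = -3844/3 - 156/(-3714) = -3844*⅓ - 156*(-1/3714) = -3844/3 + 26/619 = -2379358/1857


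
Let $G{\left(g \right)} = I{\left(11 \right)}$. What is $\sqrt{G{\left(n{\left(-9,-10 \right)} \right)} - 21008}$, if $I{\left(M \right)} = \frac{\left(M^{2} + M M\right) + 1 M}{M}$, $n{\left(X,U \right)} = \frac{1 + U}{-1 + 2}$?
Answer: $i \sqrt{20985} \approx 144.86 i$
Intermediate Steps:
$n{\left(X,U \right)} = 1 + U$ ($n{\left(X,U \right)} = \frac{1 + U}{1} = \left(1 + U\right) 1 = 1 + U$)
$I{\left(M \right)} = \frac{M + 2 M^{2}}{M}$ ($I{\left(M \right)} = \frac{\left(M^{2} + M^{2}\right) + M}{M} = \frac{2 M^{2} + M}{M} = \frac{M + 2 M^{2}}{M}$)
$G{\left(g \right)} = 23$ ($G{\left(g \right)} = 1 + 2 \cdot 11 = 1 + 22 = 23$)
$\sqrt{G{\left(n{\left(-9,-10 \right)} \right)} - 21008} = \sqrt{23 - 21008} = \sqrt{-20985} = i \sqrt{20985}$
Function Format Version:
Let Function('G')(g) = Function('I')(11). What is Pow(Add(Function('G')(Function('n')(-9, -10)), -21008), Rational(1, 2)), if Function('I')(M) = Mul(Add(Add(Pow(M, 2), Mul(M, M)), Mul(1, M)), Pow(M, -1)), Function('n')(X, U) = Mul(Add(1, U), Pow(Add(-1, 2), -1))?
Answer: Mul(I, Pow(20985, Rational(1, 2))) ≈ Mul(144.86, I)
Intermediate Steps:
Function('n')(X, U) = Add(1, U) (Function('n')(X, U) = Mul(Add(1, U), Pow(1, -1)) = Mul(Add(1, U), 1) = Add(1, U))
Function('I')(M) = Mul(Pow(M, -1), Add(M, Mul(2, Pow(M, 2)))) (Function('I')(M) = Mul(Add(Add(Pow(M, 2), Pow(M, 2)), M), Pow(M, -1)) = Mul(Add(Mul(2, Pow(M, 2)), M), Pow(M, -1)) = Mul(Add(M, Mul(2, Pow(M, 2))), Pow(M, -1)) = Mul(Pow(M, -1), Add(M, Mul(2, Pow(M, 2)))))
Function('G')(g) = 23 (Function('G')(g) = Add(1, Mul(2, 11)) = Add(1, 22) = 23)
Pow(Add(Function('G')(Function('n')(-9, -10)), -21008), Rational(1, 2)) = Pow(Add(23, -21008), Rational(1, 2)) = Pow(-20985, Rational(1, 2)) = Mul(I, Pow(20985, Rational(1, 2)))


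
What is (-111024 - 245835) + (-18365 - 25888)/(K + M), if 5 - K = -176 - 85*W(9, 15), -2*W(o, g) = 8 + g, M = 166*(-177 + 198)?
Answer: -58170699/163 ≈ -3.5688e+5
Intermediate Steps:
M = 3486 (M = 166*21 = 3486)
W(o, g) = -4 - g/2 (W(o, g) = -(8 + g)/2 = -4 - g/2)
K = -1593/2 (K = 5 - (-176 - 85*(-4 - 1/2*15)) = 5 - (-176 - 85*(-4 - 15/2)) = 5 - (-176 - 85*(-23/2)) = 5 - (-176 + 1955/2) = 5 - 1*1603/2 = 5 - 1603/2 = -1593/2 ≈ -796.50)
(-111024 - 245835) + (-18365 - 25888)/(K + M) = (-111024 - 245835) + (-18365 - 25888)/(-1593/2 + 3486) = -356859 - 44253/5379/2 = -356859 - 44253*2/5379 = -356859 - 2682/163 = -58170699/163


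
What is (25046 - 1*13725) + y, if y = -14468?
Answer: -3147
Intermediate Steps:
(25046 - 1*13725) + y = (25046 - 1*13725) - 14468 = (25046 - 13725) - 14468 = 11321 - 14468 = -3147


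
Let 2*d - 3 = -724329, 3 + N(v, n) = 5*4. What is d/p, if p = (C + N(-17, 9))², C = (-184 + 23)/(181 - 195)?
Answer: -482884/1083 ≈ -445.88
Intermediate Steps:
N(v, n) = 17 (N(v, n) = -3 + 5*4 = -3 + 20 = 17)
d = -362163 (d = 3/2 + (½)*(-724329) = 3/2 - 724329/2 = -362163)
C = 23/2 (C = -161/(-14) = -161*(-1/14) = 23/2 ≈ 11.500)
p = 3249/4 (p = (23/2 + 17)² = (57/2)² = 3249/4 ≈ 812.25)
d/p = -362163/3249/4 = -362163*4/3249 = -482884/1083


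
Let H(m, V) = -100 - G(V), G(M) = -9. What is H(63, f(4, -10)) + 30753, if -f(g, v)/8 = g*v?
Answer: 30662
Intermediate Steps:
f(g, v) = -8*g*v
H(m, V) = -91 (H(m, V) = -100 - 1*(-9) = -100 + 9 = -91)
H(63, f(4, -10)) + 30753 = -91 + 30753 = 30662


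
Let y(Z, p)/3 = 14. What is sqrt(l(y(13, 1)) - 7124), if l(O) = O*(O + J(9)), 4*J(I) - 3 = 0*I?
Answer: I*sqrt(21314)/2 ≈ 72.997*I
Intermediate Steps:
J(I) = 3/4 (J(I) = 3/4 + (0*I)/4 = 3/4 + (1/4)*0 = 3/4 + 0 = 3/4)
y(Z, p) = 42 (y(Z, p) = 3*14 = 42)
l(O) = O*(3/4 + O) (l(O) = O*(O + 3/4) = O*(3/4 + O))
sqrt(l(y(13, 1)) - 7124) = sqrt((1/4)*42*(3 + 4*42) - 7124) = sqrt((1/4)*42*(3 + 168) - 7124) = sqrt((1/4)*42*171 - 7124) = sqrt(3591/2 - 7124) = sqrt(-10657/2) = I*sqrt(21314)/2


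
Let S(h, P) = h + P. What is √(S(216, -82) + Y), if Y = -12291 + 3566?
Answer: 11*I*√71 ≈ 92.688*I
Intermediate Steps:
Y = -8725
S(h, P) = P + h
√(S(216, -82) + Y) = √((-82 + 216) - 8725) = √(134 - 8725) = √(-8591) = 11*I*√71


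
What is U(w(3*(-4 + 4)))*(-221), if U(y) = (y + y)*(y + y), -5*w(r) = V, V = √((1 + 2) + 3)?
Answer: -5304/25 ≈ -212.16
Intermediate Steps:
V = √6 (V = √(3 + 3) = √6 ≈ 2.4495)
w(r) = -√6/5
U(y) = 4*y² (U(y) = (2*y)*(2*y) = 4*y²)
U(w(3*(-4 + 4)))*(-221) = (4*(-√6/5)²)*(-221) = (4*(6/25))*(-221) = (24/25)*(-221) = -5304/25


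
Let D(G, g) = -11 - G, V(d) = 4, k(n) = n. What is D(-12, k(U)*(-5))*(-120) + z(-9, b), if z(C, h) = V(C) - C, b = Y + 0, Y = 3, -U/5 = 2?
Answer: -107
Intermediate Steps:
U = -10 (U = -5*2 = -10)
b = 3 (b = 3 + 0 = 3)
z(C, h) = 4 - C
D(-12, k(U)*(-5))*(-120) + z(-9, b) = (-11 - 1*(-12))*(-120) + (4 - 1*(-9)) = (-11 + 12)*(-120) + (4 + 9) = 1*(-120) + 13 = -120 + 13 = -107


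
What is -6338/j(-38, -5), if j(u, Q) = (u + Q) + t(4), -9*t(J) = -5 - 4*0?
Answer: 28521/191 ≈ 149.32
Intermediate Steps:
t(J) = 5/9 (t(J) = -(-5 - 4*0)/9 = -(-5 + 0)/9 = -⅑*(-5) = 5/9)
j(u, Q) = 5/9 + Q + u (j(u, Q) = (u + Q) + 5/9 = (Q + u) + 5/9 = 5/9 + Q + u)
-6338/j(-38, -5) = -6338/(5/9 - 5 - 38) = -6338/(-382/9) = -6338*(-9/382) = 28521/191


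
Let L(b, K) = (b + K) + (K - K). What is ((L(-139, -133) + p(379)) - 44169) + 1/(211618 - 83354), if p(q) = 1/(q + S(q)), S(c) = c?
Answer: -2160368316185/48612056 ≈ -44441.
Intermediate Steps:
p(q) = 1/(2*q) (p(q) = 1/(q + q) = 1/(2*q))
L(b, K) = K + b (L(b, K) = (K + b) + 0 = K + b)
((L(-139, -133) + p(379)) - 44169) + 1/(211618 - 83354) = (((-133 - 139) + (½)/379) - 44169) + 1/(211618 - 83354) = ((-272 + (½)*(1/379)) - 44169) + 1/128264 = ((-272 + 1/758) - 44169) + 1/128264 = (-206175/758 - 44169) + 1/128264 = -33686277/758 + 1/128264 = -2160368316185/48612056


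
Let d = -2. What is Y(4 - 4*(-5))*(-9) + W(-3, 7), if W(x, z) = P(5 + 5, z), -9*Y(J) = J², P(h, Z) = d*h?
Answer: 556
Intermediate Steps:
P(h, Z) = -2*h
Y(J) = -J²/9
W(x, z) = -20 (W(x, z) = -2*(5 + 5) = -2*10 = -20)
Y(4 - 4*(-5))*(-9) + W(-3, 7) = -(4 - 4*(-5))²/9*(-9) - 20 = -(4 + 20)²/9*(-9) - 20 = -⅑*24²*(-9) - 20 = -⅑*576*(-9) - 20 = -64*(-9) - 20 = 576 - 20 = 556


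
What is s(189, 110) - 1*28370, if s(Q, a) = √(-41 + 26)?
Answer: -28370 + I*√15 ≈ -28370.0 + 3.873*I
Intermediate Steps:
s(Q, a) = I*√15 (s(Q, a) = √(-15) = I*√15)
s(189, 110) - 1*28370 = I*√15 - 1*28370 = I*√15 - 28370 = -28370 + I*√15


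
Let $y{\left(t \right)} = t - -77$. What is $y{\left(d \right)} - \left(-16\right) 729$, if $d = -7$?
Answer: $11734$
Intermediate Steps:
$y{\left(t \right)} = 77 + t$ ($y{\left(t \right)} = t + 77 = 77 + t$)
$y{\left(d \right)} - \left(-16\right) 729 = \left(77 - 7\right) - \left(-16\right) 729 = 70 - -11664 = 70 + 11664 = 11734$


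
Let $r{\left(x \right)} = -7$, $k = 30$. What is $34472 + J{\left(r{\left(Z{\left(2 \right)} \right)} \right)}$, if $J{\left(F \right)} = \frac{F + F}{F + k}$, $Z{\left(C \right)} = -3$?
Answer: $\frac{792842}{23} \approx 34471.0$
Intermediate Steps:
$J{\left(F \right)} = \frac{2 F}{30 + F}$ ($J{\left(F \right)} = \frac{F + F}{F + 30} = \frac{2 F}{30 + F}$)
$34472 + J{\left(r{\left(Z{\left(2 \right)} \right)} \right)} = 34472 + 2 \left(-7\right) \frac{1}{30 - 7} = 34472 + 2 \left(-7\right) \frac{1}{23} = 34472 - \frac{14}{23} = \frac{792842}{23}$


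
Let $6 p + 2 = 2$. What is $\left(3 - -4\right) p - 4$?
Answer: $-4$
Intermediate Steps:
$p = 0$ ($p = - \frac{1}{3} + \frac{1}{6} \cdot 2 = - \frac{1}{3} + \frac{1}{3} = 0$)
$\left(3 - -4\right) p - 4 = \left(3 - -4\right) 0 - 4 = \left(3 + 4\right) 0 - 4 = 7 \cdot 0 - 4 = 0 - 4 = -4$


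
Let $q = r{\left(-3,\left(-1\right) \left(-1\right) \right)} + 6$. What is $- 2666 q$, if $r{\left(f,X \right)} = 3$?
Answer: $-23994$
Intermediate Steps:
$q = 9$ ($q = 3 + 6 = 9$)
$- 2666 q = \left(-2666\right) 9 = -23994$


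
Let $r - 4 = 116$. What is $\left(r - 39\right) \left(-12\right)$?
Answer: $-972$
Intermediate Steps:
$r = 120$ ($r = 4 + 116 = 120$)
$\left(r - 39\right) \left(-12\right) = \left(120 - 39\right) \left(-12\right) = 81 \left(-12\right) = -972$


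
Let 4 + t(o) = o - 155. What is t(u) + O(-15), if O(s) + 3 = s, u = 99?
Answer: -78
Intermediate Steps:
O(s) = -3 + s
t(o) = -159 + o (t(o) = -4 + (o - 155) = -4 + (-155 + o) = -159 + o)
t(u) + O(-15) = (-159 + 99) + (-3 - 15) = -60 - 18 = -78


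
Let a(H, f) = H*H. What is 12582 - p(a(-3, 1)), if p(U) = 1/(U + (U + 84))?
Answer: 1283363/102 ≈ 12582.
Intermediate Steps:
a(H, f) = H²
p(U) = 1/(84 + 2*U) (p(U) = 1/(U + (84 + U)) = 1/(84 + 2*U))
12582 - p(a(-3, 1)) = 12582 - 1/(2*(42 + (-3)²)) = 12582 - 1/(2*(42 + 9)) = 12582 - 1/(2*51) = 12582 - 1*1/102 = 12582 - 1/102 = 1283363/102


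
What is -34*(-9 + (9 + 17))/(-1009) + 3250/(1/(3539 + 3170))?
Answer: 22000488828/1009 ≈ 2.1804e+7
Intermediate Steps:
-34*(-9 + (9 + 17))/(-1009) + 3250/(1/(3539 + 3170)) = -34*(-9 + 26)*(-1/1009) + 3250/(1/6709) = -34*17*(-1/1009) + 3250/(1/6709) = -578*(-1/1009) + 3250*6709 = 578/1009 + 21804250 = 22000488828/1009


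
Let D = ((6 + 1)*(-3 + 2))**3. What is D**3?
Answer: -40353607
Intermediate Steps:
D = -343 (D = (7*(-1))**3 = (-7)**3 = -343)
D**3 = (-343)**3 = -40353607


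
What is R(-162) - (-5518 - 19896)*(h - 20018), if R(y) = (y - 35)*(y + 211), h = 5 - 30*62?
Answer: -555890075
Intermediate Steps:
h = -1855 (h = 5 - 1860 = -1855)
R(y) = (-35 + y)*(211 + y)
R(-162) - (-5518 - 19896)*(h - 20018) = (-7385 + (-162)² + 176*(-162)) - (-5518 - 19896)*(-1855 - 20018) = (-7385 + 26244 - 28512) - (-25414)*(-21873) = -9653 - 1*555880422 = -9653 - 555880422 = -555890075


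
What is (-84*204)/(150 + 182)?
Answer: -4284/83 ≈ -51.614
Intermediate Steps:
(-84*204)/(150 + 182) = -17136/332 = -17136*1/332 = -4284/83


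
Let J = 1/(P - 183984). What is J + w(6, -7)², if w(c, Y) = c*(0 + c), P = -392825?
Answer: 747544463/576809 ≈ 1296.0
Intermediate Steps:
w(c, Y) = c² (w(c, Y) = c*c = c²)
J = -1/576809 (J = 1/(-392825 - 183984) = 1/(-576809) = -1/576809 ≈ -1.7337e-6)
J + w(6, -7)² = -1/576809 + (6²)² = -1/576809 + 36² = -1/576809 + 1296 = 747544463/576809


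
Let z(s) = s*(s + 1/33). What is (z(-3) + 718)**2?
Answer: 63936016/121 ≈ 5.2840e+5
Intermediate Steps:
z(s) = s*(1/33 + s) (z(s) = s*(s + 1/33) = s*(1/33 + s))
(z(-3) + 718)**2 = (-3*(1/33 - 3) + 718)**2 = (-3*(-98/33) + 718)**2 = (98/11 + 718)**2 = (7996/11)**2 = 63936016/121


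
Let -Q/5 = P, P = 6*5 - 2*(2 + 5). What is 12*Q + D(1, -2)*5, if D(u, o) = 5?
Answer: -935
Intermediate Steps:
P = 16 (P = 30 - 2*7 = 30 - 14 = 16)
Q = -80 (Q = -5*16 = -80)
12*Q + D(1, -2)*5 = 12*(-80) + 5*5 = -960 + 25 = -935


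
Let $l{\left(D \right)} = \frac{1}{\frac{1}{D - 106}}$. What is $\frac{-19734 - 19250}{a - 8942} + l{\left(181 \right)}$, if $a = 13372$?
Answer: $\frac{331}{5} \approx 66.2$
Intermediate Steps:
$l{\left(D \right)} = -106 + D$ ($l{\left(D \right)} = \frac{1}{\frac{1}{-106 + D}} = -106 + D$)
$\frac{-19734 - 19250}{a - 8942} + l{\left(181 \right)} = \frac{-19734 - 19250}{13372 - 8942} + \left(-106 + 181\right) = - \frac{38984}{4430} + 75 = \left(-38984\right) \frac{1}{4430} + 75 = - \frac{44}{5} + 75 = \frac{331}{5}$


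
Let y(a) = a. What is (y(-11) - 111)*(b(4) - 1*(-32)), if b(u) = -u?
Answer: -3416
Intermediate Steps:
(y(-11) - 111)*(b(4) - 1*(-32)) = (-11 - 111)*(-1*4 - 1*(-32)) = -122*(-4 + 32) = -122*28 = -3416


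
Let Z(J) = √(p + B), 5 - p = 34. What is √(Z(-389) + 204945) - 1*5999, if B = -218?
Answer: -5999 + √(204945 + I*√247) ≈ -5546.3 + 0.017358*I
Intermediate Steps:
p = -29 (p = 5 - 1*34 = 5 - 34 = -29)
Z(J) = I*√247 (Z(J) = √(-29 - 218) = √(-247) = I*√247)
√(Z(-389) + 204945) - 1*5999 = √(I*√247 + 204945) - 1*5999 = √(204945 + I*√247) - 5999 = -5999 + √(204945 + I*√247)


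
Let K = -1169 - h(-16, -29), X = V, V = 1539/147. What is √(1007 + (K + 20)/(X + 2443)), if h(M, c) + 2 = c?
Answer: √3636858111690/60110 ≈ 31.726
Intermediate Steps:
h(M, c) = -2 + c
V = 513/49 (V = 1539*(1/147) = 513/49 ≈ 10.469)
X = 513/49 ≈ 10.469
K = -1138 (K = -1169 - (-2 - 29) = -1169 - 1*(-31) = -1169 + 31 = -1138)
√(1007 + (K + 20)/(X + 2443)) = √(1007 + (-1138 + 20)/(513/49 + 2443)) = √(1007 - 1118/120220/49) = √(1007 - 1118*49/120220) = √(1007 - 27391/60110) = √(60503379/60110) = √3636858111690/60110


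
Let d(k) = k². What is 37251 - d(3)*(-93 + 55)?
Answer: 37593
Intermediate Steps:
37251 - d(3)*(-93 + 55) = 37251 - 3²*(-93 + 55) = 37251 - 9*(-38) = 37251 - 1*(-342) = 37251 + 342 = 37593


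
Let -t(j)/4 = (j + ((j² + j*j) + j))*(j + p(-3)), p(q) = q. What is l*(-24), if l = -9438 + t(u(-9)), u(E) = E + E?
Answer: -1007280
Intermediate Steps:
u(E) = 2*E
t(j) = -4*(-3 + j)*(2*j + 2*j²) (t(j) = -4*(j + ((j² + j*j) + j))*(j - 3) = -4*(j + ((j² + j²) + j))*(-3 + j) = -4*(j + (2*j² + j))*(-3 + j) = -4*(j + (j + 2*j²))*(-3 + j) = -4*(2*j + 2*j²)*(-3 + j) = -4*(-3 + j)*(2*j + 2*j²))
l = 41970 (l = -9438 + 8*(2*(-9))*(3 - (2*(-9))² + 2*(2*(-9))) = -9438 + 8*(-18)*(3 - 1*(-18)² + 2*(-18)) = -9438 + 8*(-18)*(3 - 1*324 - 36) = -9438 + 8*(-18)*(3 - 324 - 36) = -9438 + 8*(-18)*(-357) = -9438 + 51408 = 41970)
l*(-24) = 41970*(-24) = -1007280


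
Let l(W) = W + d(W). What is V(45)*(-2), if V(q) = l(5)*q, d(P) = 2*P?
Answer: -1350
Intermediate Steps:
l(W) = 3*W (l(W) = W + 2*W = 3*W)
V(q) = 15*q (V(q) = (3*5)*q = 15*q)
V(45)*(-2) = (15*45)*(-2) = 675*(-2) = -1350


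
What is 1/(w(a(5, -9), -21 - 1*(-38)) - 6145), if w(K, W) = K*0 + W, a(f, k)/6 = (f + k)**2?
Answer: -1/6128 ≈ -0.00016319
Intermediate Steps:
a(f, k) = 6*(f + k)**2
w(K, W) = W (w(K, W) = 0 + W = W)
1/(w(a(5, -9), -21 - 1*(-38)) - 6145) = 1/((-21 - 1*(-38)) - 6145) = 1/((-21 + 38) - 6145) = 1/(17 - 6145) = 1/(-6128) = -1/6128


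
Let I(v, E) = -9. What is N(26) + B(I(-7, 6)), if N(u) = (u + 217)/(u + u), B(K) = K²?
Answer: 4455/52 ≈ 85.673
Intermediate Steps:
N(u) = (217 + u)/(2*u) (N(u) = (217 + u)/((2*u)) = (217 + u)*(1/(2*u)) = (217 + u)/(2*u))
N(26) + B(I(-7, 6)) = (½)*(217 + 26)/26 + (-9)² = (½)*(1/26)*243 + 81 = 243/52 + 81 = 4455/52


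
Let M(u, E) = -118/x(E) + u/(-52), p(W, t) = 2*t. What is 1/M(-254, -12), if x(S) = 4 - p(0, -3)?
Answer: -130/899 ≈ -0.14461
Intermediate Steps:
x(S) = 10 (x(S) = 4 - 2*(-3) = 4 - 1*(-6) = 4 + 6 = 10)
M(u, E) = -59/5 - u/52 (M(u, E) = -118/10 + u/(-52) = -118*1/10 + u*(-1/52) = -59/5 - u/52)
1/M(-254, -12) = 1/(-59/5 - 1/52*(-254)) = 1/(-59/5 + 127/26) = 1/(-899/130) = -130/899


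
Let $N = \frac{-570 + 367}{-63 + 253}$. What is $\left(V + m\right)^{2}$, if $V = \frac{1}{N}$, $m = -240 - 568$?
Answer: $\frac{26966237796}{41209} \approx 6.5438 \cdot 10^{5}$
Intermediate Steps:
$N = - \frac{203}{190} \approx -1.0684$
$m = -808$ ($m = -240 - 568 = -808$)
$V = - \frac{190}{203}$ ($V = \frac{1}{- \frac{203}{190}} = - \frac{190}{203} \approx -0.93596$)
$\left(V + m\right)^{2} = \left(- \frac{190}{203} - 808\right)^{2} = \left(- \frac{164214}{203}\right)^{2} = \frac{26966237796}{41209}$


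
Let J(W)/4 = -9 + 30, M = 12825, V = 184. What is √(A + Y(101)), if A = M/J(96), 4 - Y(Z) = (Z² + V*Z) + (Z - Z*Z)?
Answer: I*√3631551/14 ≈ 136.12*I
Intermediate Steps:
J(W) = 84 (J(W) = 4*(-9 + 30) = 4*21 = 84)
Y(Z) = 4 - 185*Z (Y(Z) = 4 - ((Z² + 184*Z) + (Z - Z*Z)) = 4 - ((Z² + 184*Z) + (Z - Z²)) = 4 - 185*Z)
A = 4275/28 (A = 12825/84 = 12825*(1/84) = 4275/28 ≈ 152.68)
√(A + Y(101)) = √(4275/28 + (4 - 185*101)) = √(4275/28 + (4 - 18685)) = √(4275/28 - 18681) = √(-518793/28) = I*√3631551/14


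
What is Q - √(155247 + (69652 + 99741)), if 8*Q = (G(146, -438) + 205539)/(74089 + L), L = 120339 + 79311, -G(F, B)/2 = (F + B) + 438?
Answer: 205247/2189912 - 4*√20290 ≈ -569.68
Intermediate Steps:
G(F, B) = -876 - 2*B - 2*F (G(F, B) = -2*((F + B) + 438) = -2*((B + F) + 438) = -2*(438 + B + F) = -876 - 2*B - 2*F)
L = 199650
Q = 205247/2189912 (Q = (((-876 - 2*(-438) - 2*146) + 205539)/(74089 + 199650))/8 = (((-876 + 876 - 292) + 205539)/273739)/8 = ((-292 + 205539)*(1/273739))/8 = (205247*(1/273739))/8 = (⅛)*(205247/273739) = 205247/2189912 ≈ 0.093724)
Q - √(155247 + (69652 + 99741)) = 205247/2189912 - √(155247 + (69652 + 99741)) = 205247/2189912 - √(155247 + 169393) = 205247/2189912 - √324640 = 205247/2189912 - 4*√20290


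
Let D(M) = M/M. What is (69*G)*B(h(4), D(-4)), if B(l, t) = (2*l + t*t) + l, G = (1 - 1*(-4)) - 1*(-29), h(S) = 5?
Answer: 37536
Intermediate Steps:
D(M) = 1
G = 34 (G = (1 + 4) + 29 = 5 + 29 = 34)
B(l, t) = t**2 + 3*l (B(l, t) = (2*l + t**2) + l = (t**2 + 2*l) + l = t**2 + 3*l)
(69*G)*B(h(4), D(-4)) = (69*34)*(1**2 + 3*5) = 2346*(1 + 15) = 2346*16 = 37536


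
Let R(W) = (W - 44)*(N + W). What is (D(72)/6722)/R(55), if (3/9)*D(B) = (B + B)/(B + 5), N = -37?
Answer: 12/2846767 ≈ 4.2153e-6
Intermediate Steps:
D(B) = 6*B/(5 + B) (D(B) = 3*((B + B)/(B + 5)) = 3*((2*B)/(5 + B)) = 3*(2*B/(5 + B)) = 6*B/(5 + B))
R(W) = (-44 + W)*(-37 + W) (R(W) = (W - 44)*(-37 + W) = (-44 + W)*(-37 + W))
(D(72)/6722)/R(55) = ((6*72/(5 + 72))/6722)/(1628 + 55**2 - 81*55) = ((6*72/77)*(1/6722))/(1628 + 3025 - 4455) = ((6*72*(1/77))*(1/6722))/198 = ((432/77)*(1/6722))*(1/198) = (216/258797)*(1/198) = 12/2846767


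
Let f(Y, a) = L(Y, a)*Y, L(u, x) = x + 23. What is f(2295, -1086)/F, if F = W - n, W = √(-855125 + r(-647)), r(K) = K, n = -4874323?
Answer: -11891325275955/23759025564101 + 4879170*I*√213943/23759025564101 ≈ -0.5005 + 9.4987e-5*I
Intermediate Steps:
L(u, x) = 23 + x
f(Y, a) = Y*(23 + a) (f(Y, a) = (23 + a)*Y = Y*(23 + a))
W = 2*I*√213943 (W = √(-855125 - 647) = √(-855772) = 2*I*√213943 ≈ 925.08*I)
F = 4874323 + 2*I*√213943 (F = 2*I*√213943 - 1*(-4874323) = 2*I*√213943 + 4874323 = 4874323 + 2*I*√213943 ≈ 4.8743e+6 + 925.08*I)
f(2295, -1086)/F = (2295*(23 - 1086))/(4874323 + 2*I*√213943) = (2295*(-1063))/(4874323 + 2*I*√213943) = -2439585/(4874323 + 2*I*√213943)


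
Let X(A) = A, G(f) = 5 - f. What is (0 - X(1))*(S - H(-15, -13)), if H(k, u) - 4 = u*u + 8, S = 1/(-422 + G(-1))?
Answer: 75297/416 ≈ 181.00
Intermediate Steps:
S = -1/416 (S = 1/(-422 + (5 - 1*(-1))) = 1/(-422 + (5 + 1)) = 1/(-422 + 6) = 1/(-416) = -1/416 ≈ -0.0024038)
H(k, u) = 12 + u² (H(k, u) = 4 + (u*u + 8) = 4 + (u² + 8) = 4 + (8 + u²) = 12 + u²)
(0 - X(1))*(S - H(-15, -13)) = (0 - 1*1)*(-1/416 - (12 + (-13)²)) = (0 - 1)*(-1/416 - (12 + 169)) = -(-1/416 - 1*181) = -(-1/416 - 181) = -1*(-75297/416) = 75297/416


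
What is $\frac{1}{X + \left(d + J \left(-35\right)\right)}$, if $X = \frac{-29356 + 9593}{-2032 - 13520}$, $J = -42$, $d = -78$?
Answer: $\frac{15552}{21668147} \approx 0.00071774$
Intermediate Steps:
$X = \frac{19763}{15552}$ ($X = - \frac{19763}{-15552} = \left(-19763\right) \left(- \frac{1}{15552}\right) = \frac{19763}{15552} \approx 1.2708$)
$\frac{1}{X + \left(d + J \left(-35\right)\right)} = \frac{1}{\frac{19763}{15552} - -1392} = \frac{1}{\frac{19763}{15552} + \left(-78 + 1470\right)} = \frac{1}{\frac{19763}{15552} + 1392} = \frac{1}{\frac{21668147}{15552}} = \frac{15552}{21668147}$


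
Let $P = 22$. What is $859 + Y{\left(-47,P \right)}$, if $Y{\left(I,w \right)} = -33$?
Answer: $826$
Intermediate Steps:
$859 + Y{\left(-47,P \right)} = 859 - 33 = 826$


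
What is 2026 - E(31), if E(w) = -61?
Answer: 2087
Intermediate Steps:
2026 - E(31) = 2026 - 1*(-61) = 2026 + 61 = 2087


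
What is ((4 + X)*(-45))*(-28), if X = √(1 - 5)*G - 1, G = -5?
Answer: 3780 - 12600*I ≈ 3780.0 - 12600.0*I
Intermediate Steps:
X = -1 - 10*I (X = √(1 - 5)*(-5) - 1 = √(-4)*(-5) - 1 = (2*I)*(-5) - 1 = -10*I - 1 = -1 - 10*I ≈ -1.0 - 10.0*I)
((4 + X)*(-45))*(-28) = ((4 + (-1 - 10*I))*(-45))*(-28) = ((3 - 10*I)*(-45))*(-28) = (-135 + 450*I)*(-28) = 3780 - 12600*I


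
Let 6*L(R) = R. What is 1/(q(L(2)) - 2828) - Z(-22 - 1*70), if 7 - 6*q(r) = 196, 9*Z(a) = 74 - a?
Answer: -949372/51471 ≈ -18.445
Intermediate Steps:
L(R) = R/6
Z(a) = 74/9 - a/9 (Z(a) = (74 - a)/9 = 74/9 - a/9)
q(r) = -63/2 (q(r) = 7/6 - ⅙*196 = 7/6 - 98/3 = -63/2)
1/(q(L(2)) - 2828) - Z(-22 - 1*70) = 1/(-63/2 - 2828) - (74/9 - (-22 - 1*70)/9) = 1/(-5719/2) - (74/9 - (-22 - 70)/9) = -2/5719 - (74/9 - ⅑*(-92)) = -2/5719 - (74/9 + 92/9) = -2/5719 - 1*166/9 = -2/5719 - 166/9 = -949372/51471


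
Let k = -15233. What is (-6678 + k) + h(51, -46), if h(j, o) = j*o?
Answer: -24257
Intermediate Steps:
(-6678 + k) + h(51, -46) = (-6678 - 15233) + 51*(-46) = -21911 - 2346 = -24257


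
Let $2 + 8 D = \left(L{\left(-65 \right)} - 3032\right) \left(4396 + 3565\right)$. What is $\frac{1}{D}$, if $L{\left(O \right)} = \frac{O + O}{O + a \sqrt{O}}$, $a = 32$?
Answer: $- \frac{3285622397}{9913053075590921} - \frac{63688 i \sqrt{65}}{9913053075590921} \approx -3.3144 \cdot 10^{-7} - 5.1797 \cdot 10^{-11} i$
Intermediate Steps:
$L{\left(O \right)} = \frac{2 O}{O + 32 \sqrt{O}}$ ($L{\left(O \right)} = \frac{O + O}{O + 32 \sqrt{O}} = \frac{2 O}{O + 32 \sqrt{O}}$)
$D = - \frac{12068877}{4} - \frac{517465}{4 \left(-65 + 32 i \sqrt{65}\right)}$ ($D = - \frac{1}{4} + \frac{\left(2 \left(-65\right) \frac{1}{-65 + 32 \sqrt{-65}} - 3032\right) \left(4396 + 3565\right)}{8} = - \frac{1}{4} + \frac{\left(2 \left(-65\right) \frac{1}{-65 + 32 i \sqrt{65}} - 3032\right) 7961}{8} = - \frac{1}{4} + \frac{\left(- \frac{130}{-65 + 32 i \sqrt{65}} - 3032\right) 7961}{8} = - \frac{1}{4} + \frac{\left(-3032 - \frac{130}{-65 + 32 i \sqrt{65}}\right) 7961}{8} = - \frac{1}{4} + \frac{-24137752 - \frac{1034930}{-65 + 32 i \sqrt{65}}}{8} = - \frac{1}{4} - \left(3017219 + \frac{517465}{4 \left(-65 + 32 i \sqrt{65}\right)}\right) = - \frac{12068877}{4} - \frac{517465}{4 \left(-65 + 32 i \sqrt{65}\right)} \approx -3.0171 \cdot 10^{6} + 471.5 i$)
$\frac{1}{D} = \frac{1}{- \frac{3285622397}{1089} + \frac{63688 i \sqrt{65}}{1089}}$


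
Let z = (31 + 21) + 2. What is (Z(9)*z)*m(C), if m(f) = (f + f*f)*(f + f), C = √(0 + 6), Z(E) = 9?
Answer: 5832 + 5832*√6 ≈ 20117.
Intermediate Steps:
z = 54 (z = 52 + 2 = 54)
C = √6 ≈ 2.4495
m(f) = 2*f*(f + f²) (m(f) = (f + f²)*(2*f) = 2*f*(f + f²))
(Z(9)*z)*m(C) = (9*54)*(2*(√6)²*(1 + √6)) = 486*(2*6*(1 + √6)) = 486*(12 + 12*√6) = 5832 + 5832*√6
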